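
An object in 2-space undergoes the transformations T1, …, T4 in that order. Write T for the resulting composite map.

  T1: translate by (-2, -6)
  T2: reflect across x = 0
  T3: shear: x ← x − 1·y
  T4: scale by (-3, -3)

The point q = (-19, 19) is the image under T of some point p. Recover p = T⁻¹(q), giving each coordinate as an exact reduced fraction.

T1 = [1 0 -2; 0 1 -6; 0 0 1]
T2·T1 = [-1 0 2; 0 1 -6; 0 0 1]
T3·…·T1 = [-1 -1 8; 0 1 -6; 0 0 1]
T4·…·T1 = [3 3 -24; 0 -3 18; 0 0 1]
det M = -9; M⁻¹ = [1/3 1/3 2; 0 -1/3 6; 0 0 1]
M⁻¹ · (-19, 19)ᵀ = (2, -1/3)ᵀ

p = (2, -1/3)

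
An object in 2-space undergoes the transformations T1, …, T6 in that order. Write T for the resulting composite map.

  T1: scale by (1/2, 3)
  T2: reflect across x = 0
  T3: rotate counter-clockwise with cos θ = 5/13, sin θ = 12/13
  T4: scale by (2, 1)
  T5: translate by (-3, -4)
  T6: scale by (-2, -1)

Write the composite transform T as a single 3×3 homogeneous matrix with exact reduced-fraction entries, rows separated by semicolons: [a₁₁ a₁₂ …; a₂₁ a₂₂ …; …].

T1 = [1/2 0 0; 0 3 0; 0 0 1]
T2·T1 = [-1/2 0 0; 0 3 0; 0 0 1]
T3·…·T1 = [-5/26 -36/13 0; -6/13 15/13 0; 0 0 1]
T4·…·T1 = [-5/13 -72/13 0; -6/13 15/13 0; 0 0 1]
T5·…·T1 = [-5/13 -72/13 -3; -6/13 15/13 -4; 0 0 1]
T6·…·T1 = [10/13 144/13 6; 6/13 -15/13 4; 0 0 1]

T = [10/13 144/13 6; 6/13 -15/13 4; 0 0 1]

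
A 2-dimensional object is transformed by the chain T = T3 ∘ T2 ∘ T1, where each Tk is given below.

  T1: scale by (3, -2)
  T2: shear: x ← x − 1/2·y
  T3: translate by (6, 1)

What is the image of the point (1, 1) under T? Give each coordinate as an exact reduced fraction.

T1 scale by (3, -2): (1, 1) → (3, -2)
T2 shear: x ← x − 1/2·y: (3, -2) → (4, -2)
T3 translate by (6, 1): (4, -2) → (10, -1)

T(p) = (10, -1)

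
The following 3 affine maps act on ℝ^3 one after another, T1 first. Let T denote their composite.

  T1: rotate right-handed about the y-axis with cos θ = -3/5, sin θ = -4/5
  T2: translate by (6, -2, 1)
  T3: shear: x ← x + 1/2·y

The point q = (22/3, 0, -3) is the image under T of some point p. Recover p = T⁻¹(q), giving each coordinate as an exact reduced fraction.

T1 = [-3/5 0 -4/5 0; 0 1 0 0; 4/5 0 -3/5 0; 0 0 0 1]
T2·T1 = [-3/5 0 -4/5 6; 0 1 0 -2; 4/5 0 -3/5 1; 0 0 0 1]
T3·…·T1 = [-3/5 1/2 -4/5 5; 0 1 0 -2; 4/5 0 -3/5 1; 0 0 0 1]
det M = 1; M⁻¹ = [-3/5 3/10 4/5 14/5; 0 1 0 2; -4/5 2/5 -3/5 27/5; 0 0 0 1]
M⁻¹ · (22/3, 0, -3)ᵀ = (-4, 2, 4/3)ᵀ

p = (-4, 2, 4/3)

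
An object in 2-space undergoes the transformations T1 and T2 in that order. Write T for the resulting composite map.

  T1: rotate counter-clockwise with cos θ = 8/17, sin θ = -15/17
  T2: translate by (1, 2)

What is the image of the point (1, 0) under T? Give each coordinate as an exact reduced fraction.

T1 rotate counter-clockwise with cos θ = 8/17, sin θ = -15/17: (1, 0) → (8/17, -15/17)
T2 translate by (1, 2): (8/17, -15/17) → (25/17, 19/17)

T(p) = (25/17, 19/17)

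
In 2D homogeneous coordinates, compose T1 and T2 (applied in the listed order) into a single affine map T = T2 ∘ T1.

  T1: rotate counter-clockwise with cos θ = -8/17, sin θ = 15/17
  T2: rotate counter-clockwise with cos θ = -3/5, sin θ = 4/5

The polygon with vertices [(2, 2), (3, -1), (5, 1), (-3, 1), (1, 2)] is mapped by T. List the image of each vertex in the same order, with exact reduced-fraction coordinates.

T1 rotate counter-clockwise with cos θ = -8/17, sin θ = 15/17: (2, 2) → (-46/17, 14/17); (3, -1) → (-9/17, 53/17); (5, 1) → (-55/17, 67/17); (-3, 1) → (9/17, -53/17); (1, 2) → (-38/17, -1/17)
T2 rotate counter-clockwise with cos θ = -3/5, sin θ = 4/5: (-46/17, 14/17) → (82/85, -226/85); (-9/17, 53/17) → (-37/17, -39/17); (-55/17, 67/17) → (-103/85, -421/85); (9/17, -53/17) → (37/17, 39/17); (-38/17, -1/17) → (118/85, -149/85)

image vertices: (82/85, -226/85), (-37/17, -39/17), (-103/85, -421/85), (37/17, 39/17), (118/85, -149/85)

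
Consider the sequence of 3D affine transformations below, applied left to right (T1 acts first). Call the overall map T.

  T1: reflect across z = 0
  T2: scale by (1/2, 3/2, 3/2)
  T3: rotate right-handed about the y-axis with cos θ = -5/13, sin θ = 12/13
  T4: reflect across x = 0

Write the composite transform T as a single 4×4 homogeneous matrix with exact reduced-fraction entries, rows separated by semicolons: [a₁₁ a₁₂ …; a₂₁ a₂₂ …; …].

T = [5/26 0 18/13 0; 0 3/2 0 0; -6/13 0 15/26 0; 0 0 0 1]

T1 = [1 0 0 0; 0 1 0 0; 0 0 -1 0; 0 0 0 1]
T2·T1 = [1/2 0 0 0; 0 3/2 0 0; 0 0 -3/2 0; 0 0 0 1]
T3·…·T1 = [-5/26 0 -18/13 0; 0 3/2 0 0; -6/13 0 15/26 0; 0 0 0 1]
T4·…·T1 = [5/26 0 18/13 0; 0 3/2 0 0; -6/13 0 15/26 0; 0 0 0 1]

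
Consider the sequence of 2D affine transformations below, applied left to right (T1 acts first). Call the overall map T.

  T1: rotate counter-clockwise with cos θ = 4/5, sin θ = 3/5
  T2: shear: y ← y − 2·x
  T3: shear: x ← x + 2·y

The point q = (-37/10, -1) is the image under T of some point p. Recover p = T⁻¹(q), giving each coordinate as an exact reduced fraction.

T1 = [4/5 -3/5 0; 3/5 4/5 0; 0 0 1]
T2·T1 = [4/5 -3/5 0; -1 2 0; 0 0 1]
T3·…·T1 = [-6/5 17/5 0; -1 2 0; 0 0 1]
det M = 1; M⁻¹ = [2 -17/5 0; 1 -6/5 0; 0 0 1]
M⁻¹ · (-37/10, -1)ᵀ = (-4, -5/2)ᵀ

p = (-4, -5/2)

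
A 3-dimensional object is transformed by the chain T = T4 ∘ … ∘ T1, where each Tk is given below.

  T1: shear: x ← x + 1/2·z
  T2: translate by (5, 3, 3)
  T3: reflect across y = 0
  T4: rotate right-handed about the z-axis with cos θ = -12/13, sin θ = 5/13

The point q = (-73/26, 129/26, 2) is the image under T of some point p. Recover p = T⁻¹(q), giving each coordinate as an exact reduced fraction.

p = (0, 1/2, -1)

T1 = [1 0 1/2 0; 0 1 0 0; 0 0 1 0; 0 0 0 1]
T2·T1 = [1 0 1/2 5; 0 1 0 3; 0 0 1 3; 0 0 0 1]
T3·…·T1 = [1 0 1/2 5; 0 -1 0 -3; 0 0 1 3; 0 0 0 1]
T4·…·T1 = [-12/13 5/13 -6/13 -45/13; 5/13 12/13 5/26 61/13; 0 0 1 3; 0 0 0 1]
det M = -1; M⁻¹ = [-12/13 5/13 -1/2 -7/2; 5/13 12/13 0 -3; 0 0 1 -3; 0 0 0 1]
M⁻¹ · (-73/26, 129/26, 2)ᵀ = (0, 1/2, -1)ᵀ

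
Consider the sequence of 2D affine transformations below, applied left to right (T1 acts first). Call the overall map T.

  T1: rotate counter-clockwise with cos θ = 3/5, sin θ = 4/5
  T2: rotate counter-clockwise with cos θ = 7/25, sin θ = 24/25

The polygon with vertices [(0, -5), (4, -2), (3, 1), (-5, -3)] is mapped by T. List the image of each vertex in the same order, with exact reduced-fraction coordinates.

T1 rotate counter-clockwise with cos θ = 3/5, sin θ = 4/5: (0, -5) → (4, -3); (4, -2) → (4, 2); (3, 1) → (1, 3); (-5, -3) → (-3/5, -29/5)
T2 rotate counter-clockwise with cos θ = 7/25, sin θ = 24/25: (4, -3) → (4, 3); (4, 2) → (-4/5, 22/5); (1, 3) → (-13/5, 9/5); (-3/5, -29/5) → (27/5, -11/5)

image vertices: (4, 3), (-4/5, 22/5), (-13/5, 9/5), (27/5, -11/5)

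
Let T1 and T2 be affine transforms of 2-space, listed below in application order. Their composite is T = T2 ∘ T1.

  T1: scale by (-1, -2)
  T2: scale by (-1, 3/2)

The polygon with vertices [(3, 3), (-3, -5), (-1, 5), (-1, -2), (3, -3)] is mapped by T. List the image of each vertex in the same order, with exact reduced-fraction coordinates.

T1 scale by (-1, -2): (3, 3) → (-3, -6); (-3, -5) → (3, 10); (-1, 5) → (1, -10); (-1, -2) → (1, 4); (3, -3) → (-3, 6)
T2 scale by (-1, 3/2): (-3, -6) → (3, -9); (3, 10) → (-3, 15); (1, -10) → (-1, -15); (1, 4) → (-1, 6); (-3, 6) → (3, 9)

image vertices: (3, -9), (-3, 15), (-1, -15), (-1, 6), (3, 9)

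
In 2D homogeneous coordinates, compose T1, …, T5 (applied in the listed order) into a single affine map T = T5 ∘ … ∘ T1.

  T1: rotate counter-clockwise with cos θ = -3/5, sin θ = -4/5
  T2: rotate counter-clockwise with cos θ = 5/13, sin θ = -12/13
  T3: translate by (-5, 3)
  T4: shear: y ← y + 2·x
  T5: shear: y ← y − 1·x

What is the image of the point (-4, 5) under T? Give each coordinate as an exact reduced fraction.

T1 rotate counter-clockwise with cos θ = -3/5, sin θ = -4/5: (-4, 5) → (32/5, 1/5)
T2 rotate counter-clockwise with cos θ = 5/13, sin θ = -12/13: (32/5, 1/5) → (172/65, -379/65)
T3 translate by (-5, 3): (172/65, -379/65) → (-153/65, -184/65)
T4 shear: y ← y + 2·x: (-153/65, -184/65) → (-153/65, -98/13)
T5 shear: y ← y − 1·x: (-153/65, -98/13) → (-153/65, -337/65)

T(p) = (-153/65, -337/65)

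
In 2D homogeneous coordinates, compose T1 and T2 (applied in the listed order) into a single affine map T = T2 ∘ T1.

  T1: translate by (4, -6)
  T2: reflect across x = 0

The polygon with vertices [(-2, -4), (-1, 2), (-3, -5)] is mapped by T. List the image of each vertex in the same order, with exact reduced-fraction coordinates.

T1 translate by (4, -6): (-2, -4) → (2, -10); (-1, 2) → (3, -4); (-3, -5) → (1, -11)
T2 reflect across x = 0: (2, -10) → (-2, -10); (3, -4) → (-3, -4); (1, -11) → (-1, -11)

image vertices: (-2, -10), (-3, -4), (-1, -11)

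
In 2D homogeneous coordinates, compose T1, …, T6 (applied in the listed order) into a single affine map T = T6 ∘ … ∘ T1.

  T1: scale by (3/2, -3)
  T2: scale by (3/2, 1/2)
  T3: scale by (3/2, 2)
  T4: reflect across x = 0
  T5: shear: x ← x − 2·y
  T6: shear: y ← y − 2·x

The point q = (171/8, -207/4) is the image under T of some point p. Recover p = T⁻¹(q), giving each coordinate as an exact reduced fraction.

T1 = [3/2 0 0; 0 -3 0; 0 0 1]
T2·T1 = [9/4 0 0; 0 -3/2 0; 0 0 1]
T3·…·T1 = [27/8 0 0; 0 -3 0; 0 0 1]
T4·…·T1 = [-27/8 0 0; 0 -3 0; 0 0 1]
T5·…·T1 = [-27/8 6 0; 0 -3 0; 0 0 1]
T6·…·T1 = [-27/8 6 0; 27/4 -15 0; 0 0 1]
det M = 81/8; M⁻¹ = [-40/27 -16/27 0; -2/3 -1/3 0; 0 0 1]
M⁻¹ · (171/8, -207/4)ᵀ = (-1, 3)ᵀ

p = (-1, 3)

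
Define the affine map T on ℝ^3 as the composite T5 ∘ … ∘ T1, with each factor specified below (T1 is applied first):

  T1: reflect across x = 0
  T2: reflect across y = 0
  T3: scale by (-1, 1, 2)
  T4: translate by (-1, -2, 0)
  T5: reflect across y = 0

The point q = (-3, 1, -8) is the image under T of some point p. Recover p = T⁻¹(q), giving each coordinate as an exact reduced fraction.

T1 = [-1 0 0 0; 0 1 0 0; 0 0 1 0; 0 0 0 1]
T2·T1 = [-1 0 0 0; 0 -1 0 0; 0 0 1 0; 0 0 0 1]
T3·…·T1 = [1 0 0 0; 0 -1 0 0; 0 0 2 0; 0 0 0 1]
T4·…·T1 = [1 0 0 -1; 0 -1 0 -2; 0 0 2 0; 0 0 0 1]
T5·…·T1 = [1 0 0 -1; 0 1 0 2; 0 0 2 0; 0 0 0 1]
det M = 2; M⁻¹ = [1 0 0 1; 0 1 0 -2; 0 0 1/2 0; 0 0 0 1]
M⁻¹ · (-3, 1, -8)ᵀ = (-2, -1, -4)ᵀ

p = (-2, -1, -4)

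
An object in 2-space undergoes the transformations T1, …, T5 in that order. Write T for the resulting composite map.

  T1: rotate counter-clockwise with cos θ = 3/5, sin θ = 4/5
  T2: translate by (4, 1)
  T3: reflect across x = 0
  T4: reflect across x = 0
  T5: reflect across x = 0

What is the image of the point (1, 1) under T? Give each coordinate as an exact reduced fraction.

T(p) = (-19/5, 12/5)

T1 rotate counter-clockwise with cos θ = 3/5, sin θ = 4/5: (1, 1) → (-1/5, 7/5)
T2 translate by (4, 1): (-1/5, 7/5) → (19/5, 12/5)
T3 reflect across x = 0: (19/5, 12/5) → (-19/5, 12/5)
T4 reflect across x = 0: (-19/5, 12/5) → (19/5, 12/5)
T5 reflect across x = 0: (19/5, 12/5) → (-19/5, 12/5)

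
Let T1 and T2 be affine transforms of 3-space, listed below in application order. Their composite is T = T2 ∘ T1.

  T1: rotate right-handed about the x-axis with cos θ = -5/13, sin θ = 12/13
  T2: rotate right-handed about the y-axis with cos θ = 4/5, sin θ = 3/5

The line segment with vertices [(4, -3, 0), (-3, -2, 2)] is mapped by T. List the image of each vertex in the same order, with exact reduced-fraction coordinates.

T1 rotate right-handed about the x-axis with cos θ = -5/13, sin θ = 12/13: (4, -3, 0) → (4, 15/13, -36/13); (-3, -2, 2) → (-3, -14/13, -34/13)
T2 rotate right-handed about the y-axis with cos θ = 4/5, sin θ = 3/5: (4, 15/13, -36/13) → (20/13, 15/13, -60/13); (-3, -14/13, -34/13) → (-258/65, -14/13, -19/65)

image vertices: (20/13, 15/13, -60/13), (-258/65, -14/13, -19/65)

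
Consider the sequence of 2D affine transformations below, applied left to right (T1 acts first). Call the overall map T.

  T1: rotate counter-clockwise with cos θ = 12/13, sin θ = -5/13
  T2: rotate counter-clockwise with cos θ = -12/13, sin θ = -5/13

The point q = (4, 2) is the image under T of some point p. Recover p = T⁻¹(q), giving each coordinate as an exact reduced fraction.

p = (-4, -2)

T1 = [12/13 5/13 0; -5/13 12/13 0; 0 0 1]
T2·T1 = [-1 0 0; 0 -1 0; 0 0 1]
det M = 1; M⁻¹ = [-1 0 0; 0 -1 0; 0 0 1]
M⁻¹ · (4, 2)ᵀ = (-4, -2)ᵀ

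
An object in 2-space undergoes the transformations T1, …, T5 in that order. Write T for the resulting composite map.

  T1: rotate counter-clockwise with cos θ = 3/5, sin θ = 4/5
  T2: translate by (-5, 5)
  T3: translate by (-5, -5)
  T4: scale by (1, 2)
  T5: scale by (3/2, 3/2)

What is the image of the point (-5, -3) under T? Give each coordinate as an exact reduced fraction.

T1 rotate counter-clockwise with cos θ = 3/5, sin θ = 4/5: (-5, -3) → (-3/5, -29/5)
T2 translate by (-5, 5): (-3/5, -29/5) → (-28/5, -4/5)
T3 translate by (-5, -5): (-28/5, -4/5) → (-53/5, -29/5)
T4 scale by (1, 2): (-53/5, -29/5) → (-53/5, -58/5)
T5 scale by (3/2, 3/2): (-53/5, -58/5) → (-159/10, -87/5)

T(p) = (-159/10, -87/5)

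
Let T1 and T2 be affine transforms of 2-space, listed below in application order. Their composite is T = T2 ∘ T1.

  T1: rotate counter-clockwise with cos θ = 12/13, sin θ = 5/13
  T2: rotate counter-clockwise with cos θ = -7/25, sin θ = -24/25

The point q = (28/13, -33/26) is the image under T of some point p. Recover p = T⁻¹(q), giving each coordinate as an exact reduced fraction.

p = (3/2, 2)

T1 = [12/13 -5/13 0; 5/13 12/13 0; 0 0 1]
T2·T1 = [36/325 323/325 0; -323/325 36/325 0; 0 0 1]
det M = 1; M⁻¹ = [36/325 -323/325 0; 323/325 36/325 0; 0 0 1]
M⁻¹ · (28/13, -33/26)ᵀ = (3/2, 2)ᵀ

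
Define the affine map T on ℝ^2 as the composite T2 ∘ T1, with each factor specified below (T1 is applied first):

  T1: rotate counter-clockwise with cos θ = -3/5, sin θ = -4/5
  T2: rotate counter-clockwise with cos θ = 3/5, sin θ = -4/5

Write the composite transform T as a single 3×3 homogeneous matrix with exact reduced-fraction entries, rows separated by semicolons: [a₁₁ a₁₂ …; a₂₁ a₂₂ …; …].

T = [-1 0 0; 0 -1 0; 0 0 1]

T1 = [-3/5 4/5 0; -4/5 -3/5 0; 0 0 1]
T2·T1 = [-1 0 0; 0 -1 0; 0 0 1]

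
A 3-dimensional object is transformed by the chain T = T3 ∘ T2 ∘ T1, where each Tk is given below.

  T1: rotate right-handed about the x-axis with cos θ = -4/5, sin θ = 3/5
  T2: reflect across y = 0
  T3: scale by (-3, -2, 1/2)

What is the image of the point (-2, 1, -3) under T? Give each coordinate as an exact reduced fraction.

T(p) = (6, 2, 3/2)

T1 rotate right-handed about the x-axis with cos θ = -4/5, sin θ = 3/5: (-2, 1, -3) → (-2, 1, 3)
T2 reflect across y = 0: (-2, 1, 3) → (-2, -1, 3)
T3 scale by (-3, -2, 1/2): (-2, -1, 3) → (6, 2, 3/2)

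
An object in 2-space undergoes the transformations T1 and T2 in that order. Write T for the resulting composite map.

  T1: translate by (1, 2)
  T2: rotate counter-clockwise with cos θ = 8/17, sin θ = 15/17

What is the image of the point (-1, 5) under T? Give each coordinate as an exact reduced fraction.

T(p) = (-105/17, 56/17)

T1 translate by (1, 2): (-1, 5) → (0, 7)
T2 rotate counter-clockwise with cos θ = 8/17, sin θ = 15/17: (0, 7) → (-105/17, 56/17)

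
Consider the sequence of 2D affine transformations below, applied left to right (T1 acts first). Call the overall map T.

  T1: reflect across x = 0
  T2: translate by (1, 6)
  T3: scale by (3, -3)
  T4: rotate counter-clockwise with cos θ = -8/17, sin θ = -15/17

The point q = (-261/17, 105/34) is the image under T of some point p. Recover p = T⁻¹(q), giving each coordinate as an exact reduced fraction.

T1 = [-1 0 0; 0 1 0; 0 0 1]
T2·T1 = [-1 0 1; 0 1 6; 0 0 1]
T3·…·T1 = [-3 0 3; 0 -3 -18; 0 0 1]
T4·…·T1 = [24/17 -45/17 -294/17; 45/17 24/17 99/17; 0 0 1]
det M = 9; M⁻¹ = [8/51 5/17 1; -5/17 8/51 -6; 0 0 1]
M⁻¹ · (-261/17, 105/34)ᵀ = (-1/2, -1)ᵀ

p = (-1/2, -1)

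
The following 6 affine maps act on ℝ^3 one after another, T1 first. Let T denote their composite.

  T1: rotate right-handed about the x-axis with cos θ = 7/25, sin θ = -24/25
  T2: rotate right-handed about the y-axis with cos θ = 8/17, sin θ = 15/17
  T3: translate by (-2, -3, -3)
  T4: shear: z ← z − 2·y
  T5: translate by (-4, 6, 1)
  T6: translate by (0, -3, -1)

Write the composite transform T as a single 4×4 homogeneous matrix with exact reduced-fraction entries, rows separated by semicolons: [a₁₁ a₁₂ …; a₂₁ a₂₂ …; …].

T1 = [1 0 0 0; 0 7/25 24/25 0; 0 -24/25 7/25 0; 0 0 0 1]
T2·T1 = [8/17 -72/85 21/85 0; 0 7/25 24/25 0; -15/17 -192/425 56/425 0; 0 0 0 1]
T3·…·T1 = [8/17 -72/85 21/85 -2; 0 7/25 24/25 -3; -15/17 -192/425 56/425 -3; 0 0 0 1]
T4·…·T1 = [8/17 -72/85 21/85 -2; 0 7/25 24/25 -3; -15/17 -86/85 -152/85 3; 0 0 0 1]
T5·…·T1 = [8/17 -72/85 21/85 -6; 0 7/25 24/25 3; -15/17 -86/85 -152/85 4; 0 0 0 1]
T6·…·T1 = [8/17 -72/85 21/85 -6; 0 7/25 24/25 0; -15/17 -86/85 -152/85 3; 0 0 0 1]

T = [8/17 -72/85 21/85 -6; 0 7/25 24/25 0; -15/17 -86/85 -152/85 3; 0 0 0 1]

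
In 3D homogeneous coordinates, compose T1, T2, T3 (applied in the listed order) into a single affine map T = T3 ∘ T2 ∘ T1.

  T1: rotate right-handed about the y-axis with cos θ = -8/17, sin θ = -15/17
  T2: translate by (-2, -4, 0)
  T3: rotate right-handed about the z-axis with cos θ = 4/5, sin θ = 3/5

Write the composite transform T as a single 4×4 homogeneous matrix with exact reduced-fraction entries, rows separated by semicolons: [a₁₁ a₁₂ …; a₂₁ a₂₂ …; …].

T = [-32/85 -3/5 -12/17 4/5; -24/85 4/5 -9/17 -22/5; 15/17 0 -8/17 0; 0 0 0 1]

T1 = [-8/17 0 -15/17 0; 0 1 0 0; 15/17 0 -8/17 0; 0 0 0 1]
T2·T1 = [-8/17 0 -15/17 -2; 0 1 0 -4; 15/17 0 -8/17 0; 0 0 0 1]
T3·…·T1 = [-32/85 -3/5 -12/17 4/5; -24/85 4/5 -9/17 -22/5; 15/17 0 -8/17 0; 0 0 0 1]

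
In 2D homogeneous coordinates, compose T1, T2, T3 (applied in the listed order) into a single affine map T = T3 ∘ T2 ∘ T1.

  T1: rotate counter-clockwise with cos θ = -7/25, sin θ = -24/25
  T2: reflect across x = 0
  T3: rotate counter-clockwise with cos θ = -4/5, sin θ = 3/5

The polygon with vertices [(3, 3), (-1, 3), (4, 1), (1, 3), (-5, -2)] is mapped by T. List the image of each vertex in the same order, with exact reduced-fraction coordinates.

image vertices: (483/125, 219/125), (307/125, -249/125), (293/125, 424/125), (79/25, -3/25), (-454/125, -497/125)

T1 rotate counter-clockwise with cos θ = -7/25, sin θ = -24/25: (3, 3) → (51/25, -93/25); (-1, 3) → (79/25, 3/25); (4, 1) → (-4/25, -103/25); (1, 3) → (13/5, -9/5); (-5, -2) → (-13/25, 134/25)
T2 reflect across x = 0: (51/25, -93/25) → (-51/25, -93/25); (79/25, 3/25) → (-79/25, 3/25); (-4/25, -103/25) → (4/25, -103/25); (13/5, -9/5) → (-13/5, -9/5); (-13/25, 134/25) → (13/25, 134/25)
T3 rotate counter-clockwise with cos θ = -4/5, sin θ = 3/5: (-51/25, -93/25) → (483/125, 219/125); (-79/25, 3/25) → (307/125, -249/125); (4/25, -103/25) → (293/125, 424/125); (-13/5, -9/5) → (79/25, -3/25); (13/25, 134/25) → (-454/125, -497/125)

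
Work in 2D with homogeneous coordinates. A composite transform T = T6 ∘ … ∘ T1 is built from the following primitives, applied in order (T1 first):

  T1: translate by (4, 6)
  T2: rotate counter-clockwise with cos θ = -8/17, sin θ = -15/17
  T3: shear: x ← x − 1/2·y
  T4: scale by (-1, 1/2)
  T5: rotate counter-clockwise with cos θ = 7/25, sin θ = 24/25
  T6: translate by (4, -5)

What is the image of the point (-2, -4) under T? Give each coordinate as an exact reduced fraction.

T1 translate by (4, 6): (-2, -4) → (2, 2)
T2 rotate counter-clockwise with cos θ = -8/17, sin θ = -15/17: (2, 2) → (14/17, -46/17)
T3 shear: x ← x − 1/2·y: (14/17, -46/17) → (37/17, -46/17)
T4 scale by (-1, 1/2): (37/17, -46/17) → (-37/17, -23/17)
T5 rotate counter-clockwise with cos θ = 7/25, sin θ = 24/25: (-37/17, -23/17) → (293/425, -1049/425)
T6 translate by (4, -5): (293/425, -1049/425) → (1993/425, -3174/425)

T(p) = (1993/425, -3174/425)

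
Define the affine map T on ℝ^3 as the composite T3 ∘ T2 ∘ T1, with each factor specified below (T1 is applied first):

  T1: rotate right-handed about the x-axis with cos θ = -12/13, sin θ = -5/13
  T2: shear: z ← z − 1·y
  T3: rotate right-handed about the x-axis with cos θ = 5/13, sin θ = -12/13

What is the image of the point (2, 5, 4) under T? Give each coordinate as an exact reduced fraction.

T1 rotate right-handed about the x-axis with cos θ = -12/13, sin θ = -5/13: (2, 5, 4) → (2, -40/13, -73/13)
T2 shear: z ← z − 1·y: (2, -40/13, -73/13) → (2, -40/13, -33/13)
T3 rotate right-handed about the x-axis with cos θ = 5/13, sin θ = -12/13: (2, -40/13, -33/13) → (2, -596/169, 315/169)

T(p) = (2, -596/169, 315/169)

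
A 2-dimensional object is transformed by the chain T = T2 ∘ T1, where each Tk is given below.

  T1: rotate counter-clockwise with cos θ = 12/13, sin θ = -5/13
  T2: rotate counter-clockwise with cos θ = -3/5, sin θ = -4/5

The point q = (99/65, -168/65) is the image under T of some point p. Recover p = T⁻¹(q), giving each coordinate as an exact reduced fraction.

p = (0, 3)

T1 = [12/13 5/13 0; -5/13 12/13 0; 0 0 1]
T2·T1 = [-56/65 33/65 0; -33/65 -56/65 0; 0 0 1]
det M = 1; M⁻¹ = [-56/65 -33/65 0; 33/65 -56/65 0; 0 0 1]
M⁻¹ · (99/65, -168/65)ᵀ = (0, 3)ᵀ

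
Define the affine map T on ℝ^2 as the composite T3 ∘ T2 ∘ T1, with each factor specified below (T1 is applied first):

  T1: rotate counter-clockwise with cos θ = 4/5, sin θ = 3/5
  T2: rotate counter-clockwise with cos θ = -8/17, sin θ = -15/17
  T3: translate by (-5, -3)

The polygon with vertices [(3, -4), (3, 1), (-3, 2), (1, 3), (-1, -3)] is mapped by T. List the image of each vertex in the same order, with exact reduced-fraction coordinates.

image vertices: (-722/85, -559/85), (-302/85, -494/85), (-296/85, 23/85), (-32/17, -60/17), (-138/17, -42/17)

T1 rotate counter-clockwise with cos θ = 4/5, sin θ = 3/5: (3, -4) → (24/5, -7/5); (3, 1) → (9/5, 13/5); (-3, 2) → (-18/5, -1/5); (1, 3) → (-1, 3); (-1, -3) → (1, -3)
T2 rotate counter-clockwise with cos θ = -8/17, sin θ = -15/17: (24/5, -7/5) → (-297/85, -304/85); (9/5, 13/5) → (123/85, -239/85); (-18/5, -1/5) → (129/85, 278/85); (-1, 3) → (53/17, -9/17); (1, -3) → (-53/17, 9/17)
T3 translate by (-5, -3): (-297/85, -304/85) → (-722/85, -559/85); (123/85, -239/85) → (-302/85, -494/85); (129/85, 278/85) → (-296/85, 23/85); (53/17, -9/17) → (-32/17, -60/17); (-53/17, 9/17) → (-138/17, -42/17)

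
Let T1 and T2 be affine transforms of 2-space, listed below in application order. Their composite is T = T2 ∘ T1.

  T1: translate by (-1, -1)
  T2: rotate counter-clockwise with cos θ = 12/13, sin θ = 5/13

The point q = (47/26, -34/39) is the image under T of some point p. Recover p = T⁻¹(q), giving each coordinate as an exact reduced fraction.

p = (7/3, -1/2)

T1 = [1 0 -1; 0 1 -1; 0 0 1]
T2·T1 = [12/13 -5/13 -7/13; 5/13 12/13 -17/13; 0 0 1]
det M = 1; M⁻¹ = [12/13 5/13 1; -5/13 12/13 1; 0 0 1]
M⁻¹ · (47/26, -34/39)ᵀ = (7/3, -1/2)ᵀ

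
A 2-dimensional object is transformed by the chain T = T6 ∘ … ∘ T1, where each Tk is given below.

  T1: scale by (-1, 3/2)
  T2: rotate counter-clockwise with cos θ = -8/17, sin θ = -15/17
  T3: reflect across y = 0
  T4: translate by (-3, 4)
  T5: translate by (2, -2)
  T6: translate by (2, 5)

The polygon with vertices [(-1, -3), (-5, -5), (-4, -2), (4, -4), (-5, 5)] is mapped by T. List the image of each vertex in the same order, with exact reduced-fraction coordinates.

T1 scale by (-1, 3/2): (-1, -3) → (1, -9/2); (-5, -5) → (5, -15/2); (-4, -2) → (4, -3); (4, -4) → (-4, -6); (-5, 5) → (5, 15/2)
T2 rotate counter-clockwise with cos θ = -8/17, sin θ = -15/17: (1, -9/2) → (-151/34, 21/17); (5, -15/2) → (-305/34, -15/17); (4, -3) → (-77/17, -36/17); (-4, -6) → (-58/17, 108/17); (5, 15/2) → (145/34, -135/17)
T3 reflect across y = 0: (-151/34, 21/17) → (-151/34, -21/17); (-305/34, -15/17) → (-305/34, 15/17); (-77/17, -36/17) → (-77/17, 36/17); (-58/17, 108/17) → (-58/17, -108/17); (145/34, -135/17) → (145/34, 135/17)
T4 translate by (-3, 4): (-151/34, -21/17) → (-253/34, 47/17); (-305/34, 15/17) → (-407/34, 83/17); (-77/17, 36/17) → (-128/17, 104/17); (-58/17, -108/17) → (-109/17, -40/17); (145/34, 135/17) → (43/34, 203/17)
T5 translate by (2, -2): (-253/34, 47/17) → (-185/34, 13/17); (-407/34, 83/17) → (-339/34, 49/17); (-128/17, 104/17) → (-94/17, 70/17); (-109/17, -40/17) → (-75/17, -74/17); (43/34, 203/17) → (111/34, 169/17)
T6 translate by (2, 5): (-185/34, 13/17) → (-117/34, 98/17); (-339/34, 49/17) → (-271/34, 134/17); (-94/17, 70/17) → (-60/17, 155/17); (-75/17, -74/17) → (-41/17, 11/17); (111/34, 169/17) → (179/34, 254/17)

image vertices: (-117/34, 98/17), (-271/34, 134/17), (-60/17, 155/17), (-41/17, 11/17), (179/34, 254/17)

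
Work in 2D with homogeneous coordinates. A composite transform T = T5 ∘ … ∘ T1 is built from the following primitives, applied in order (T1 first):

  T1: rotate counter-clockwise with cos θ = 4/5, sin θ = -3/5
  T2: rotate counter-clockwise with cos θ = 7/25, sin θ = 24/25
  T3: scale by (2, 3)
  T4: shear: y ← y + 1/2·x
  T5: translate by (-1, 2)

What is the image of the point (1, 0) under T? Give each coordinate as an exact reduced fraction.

T(p) = (3/5, 23/5)

T1 rotate counter-clockwise with cos θ = 4/5, sin θ = -3/5: (1, 0) → (4/5, -3/5)
T2 rotate counter-clockwise with cos θ = 7/25, sin θ = 24/25: (4/5, -3/5) → (4/5, 3/5)
T3 scale by (2, 3): (4/5, 3/5) → (8/5, 9/5)
T4 shear: y ← y + 1/2·x: (8/5, 9/5) → (8/5, 13/5)
T5 translate by (-1, 2): (8/5, 13/5) → (3/5, 23/5)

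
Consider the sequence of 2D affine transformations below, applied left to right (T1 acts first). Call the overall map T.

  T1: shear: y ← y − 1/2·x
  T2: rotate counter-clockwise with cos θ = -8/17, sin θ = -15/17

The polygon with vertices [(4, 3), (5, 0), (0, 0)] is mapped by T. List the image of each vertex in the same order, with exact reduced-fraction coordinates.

T1 shear: y ← y − 1/2·x: (4, 3) → (4, 1); (5, 0) → (5, -5/2); (0, 0) → (0, 0)
T2 rotate counter-clockwise with cos θ = -8/17, sin θ = -15/17: (4, 1) → (-1, -4); (5, -5/2) → (-155/34, -55/17); (0, 0) → (0, 0)

image vertices: (-1, -4), (-155/34, -55/17), (0, 0)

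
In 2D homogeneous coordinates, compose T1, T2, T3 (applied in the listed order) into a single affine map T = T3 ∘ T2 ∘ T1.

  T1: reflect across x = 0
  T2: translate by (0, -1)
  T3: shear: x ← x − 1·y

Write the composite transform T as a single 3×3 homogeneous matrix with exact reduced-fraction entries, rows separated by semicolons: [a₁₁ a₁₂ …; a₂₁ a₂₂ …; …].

T = [-1 -1 1; 0 1 -1; 0 0 1]

T1 = [-1 0 0; 0 1 0; 0 0 1]
T2·T1 = [-1 0 0; 0 1 -1; 0 0 1]
T3·…·T1 = [-1 -1 1; 0 1 -1; 0 0 1]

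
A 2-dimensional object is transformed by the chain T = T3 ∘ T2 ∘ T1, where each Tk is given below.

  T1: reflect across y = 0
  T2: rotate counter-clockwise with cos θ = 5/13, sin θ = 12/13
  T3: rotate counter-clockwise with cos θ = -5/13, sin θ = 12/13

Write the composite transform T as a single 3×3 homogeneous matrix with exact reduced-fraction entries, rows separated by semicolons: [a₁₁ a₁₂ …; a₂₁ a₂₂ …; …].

T = [-1 0 0; 0 1 0; 0 0 1]

T1 = [1 0 0; 0 -1 0; 0 0 1]
T2·T1 = [5/13 12/13 0; 12/13 -5/13 0; 0 0 1]
T3·…·T1 = [-1 0 0; 0 1 0; 0 0 1]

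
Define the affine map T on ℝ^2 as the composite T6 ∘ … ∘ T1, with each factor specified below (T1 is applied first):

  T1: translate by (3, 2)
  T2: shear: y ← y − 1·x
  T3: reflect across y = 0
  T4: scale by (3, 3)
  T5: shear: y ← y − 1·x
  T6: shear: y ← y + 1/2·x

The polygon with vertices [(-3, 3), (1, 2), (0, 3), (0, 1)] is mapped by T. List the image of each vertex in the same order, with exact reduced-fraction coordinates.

image vertices: (0, -15), (12, -6), (9, -21/2), (9, -9/2)

T1 translate by (3, 2): (-3, 3) → (0, 5); (1, 2) → (4, 4); (0, 3) → (3, 5); (0, 1) → (3, 3)
T2 shear: y ← y − 1·x: (0, 5) → (0, 5); (4, 4) → (4, 0); (3, 5) → (3, 2); (3, 3) → (3, 0)
T3 reflect across y = 0: (0, 5) → (0, -5); (4, 0) → (4, 0); (3, 2) → (3, -2); (3, 0) → (3, 0)
T4 scale by (3, 3): (0, -5) → (0, -15); (4, 0) → (12, 0); (3, -2) → (9, -6); (3, 0) → (9, 0)
T5 shear: y ← y − 1·x: (0, -15) → (0, -15); (12, 0) → (12, -12); (9, -6) → (9, -15); (9, 0) → (9, -9)
T6 shear: y ← y + 1/2·x: (0, -15) → (0, -15); (12, -12) → (12, -6); (9, -15) → (9, -21/2); (9, -9) → (9, -9/2)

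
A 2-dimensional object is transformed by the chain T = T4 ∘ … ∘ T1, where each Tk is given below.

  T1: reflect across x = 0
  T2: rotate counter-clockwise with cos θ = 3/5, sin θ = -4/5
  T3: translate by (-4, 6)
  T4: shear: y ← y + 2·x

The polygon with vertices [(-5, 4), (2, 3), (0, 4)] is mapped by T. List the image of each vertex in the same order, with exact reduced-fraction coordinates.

image vertices: (11/5, 44/5), (-14/5, 19/5), (-4/5, 34/5)

T1 reflect across x = 0: (-5, 4) → (5, 4); (2, 3) → (-2, 3); (0, 4) → (0, 4)
T2 rotate counter-clockwise with cos θ = 3/5, sin θ = -4/5: (5, 4) → (31/5, -8/5); (-2, 3) → (6/5, 17/5); (0, 4) → (16/5, 12/5)
T3 translate by (-4, 6): (31/5, -8/5) → (11/5, 22/5); (6/5, 17/5) → (-14/5, 47/5); (16/5, 12/5) → (-4/5, 42/5)
T4 shear: y ← y + 2·x: (11/5, 22/5) → (11/5, 44/5); (-14/5, 47/5) → (-14/5, 19/5); (-4/5, 42/5) → (-4/5, 34/5)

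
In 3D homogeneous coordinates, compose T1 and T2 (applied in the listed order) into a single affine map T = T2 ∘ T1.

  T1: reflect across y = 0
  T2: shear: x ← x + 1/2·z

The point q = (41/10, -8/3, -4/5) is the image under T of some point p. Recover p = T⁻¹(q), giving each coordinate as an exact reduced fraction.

p = (9/2, 8/3, -4/5)

T1 = [1 0 0 0; 0 -1 0 0; 0 0 1 0; 0 0 0 1]
T2·T1 = [1 0 1/2 0; 0 -1 0 0; 0 0 1 0; 0 0 0 1]
det M = -1; M⁻¹ = [1 0 -1/2 0; 0 -1 0 0; 0 0 1 0; 0 0 0 1]
M⁻¹ · (41/10, -8/3, -4/5)ᵀ = (9/2, 8/3, -4/5)ᵀ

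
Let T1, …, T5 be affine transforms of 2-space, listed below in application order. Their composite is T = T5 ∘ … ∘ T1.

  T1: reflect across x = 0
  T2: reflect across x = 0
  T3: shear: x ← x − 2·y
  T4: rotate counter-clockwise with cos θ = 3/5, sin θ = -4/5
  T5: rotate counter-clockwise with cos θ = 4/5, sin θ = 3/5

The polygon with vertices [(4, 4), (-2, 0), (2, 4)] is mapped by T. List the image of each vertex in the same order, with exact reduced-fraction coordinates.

image vertices: (-68/25, 124/25), (-48/25, 14/25), (-116/25, 138/25)

T1 reflect across x = 0: (4, 4) → (-4, 4); (-2, 0) → (2, 0); (2, 4) → (-2, 4)
T2 reflect across x = 0: (-4, 4) → (4, 4); (2, 0) → (-2, 0); (-2, 4) → (2, 4)
T3 shear: x ← x − 2·y: (4, 4) → (-4, 4); (-2, 0) → (-2, 0); (2, 4) → (-6, 4)
T4 rotate counter-clockwise with cos θ = 3/5, sin θ = -4/5: (-4, 4) → (4/5, 28/5); (-2, 0) → (-6/5, 8/5); (-6, 4) → (-2/5, 36/5)
T5 rotate counter-clockwise with cos θ = 4/5, sin θ = 3/5: (4/5, 28/5) → (-68/25, 124/25); (-6/5, 8/5) → (-48/25, 14/25); (-2/5, 36/5) → (-116/25, 138/25)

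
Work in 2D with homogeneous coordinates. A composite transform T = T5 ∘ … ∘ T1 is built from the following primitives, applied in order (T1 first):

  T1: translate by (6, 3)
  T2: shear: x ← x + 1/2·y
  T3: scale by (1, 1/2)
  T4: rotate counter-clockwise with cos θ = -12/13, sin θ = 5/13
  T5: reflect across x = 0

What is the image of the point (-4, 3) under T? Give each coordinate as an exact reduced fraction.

T(p) = (75/13, -11/13)

T1 translate by (6, 3): (-4, 3) → (2, 6)
T2 shear: x ← x + 1/2·y: (2, 6) → (5, 6)
T3 scale by (1, 1/2): (5, 6) → (5, 3)
T4 rotate counter-clockwise with cos θ = -12/13, sin θ = 5/13: (5, 3) → (-75/13, -11/13)
T5 reflect across x = 0: (-75/13, -11/13) → (75/13, -11/13)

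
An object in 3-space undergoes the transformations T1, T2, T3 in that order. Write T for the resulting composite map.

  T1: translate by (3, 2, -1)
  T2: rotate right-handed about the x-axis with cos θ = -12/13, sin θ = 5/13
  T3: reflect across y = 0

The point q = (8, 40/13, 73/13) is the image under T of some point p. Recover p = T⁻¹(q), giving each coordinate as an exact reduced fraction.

T1 = [1 0 0 3; 0 1 0 2; 0 0 1 -1; 0 0 0 1]
T2·T1 = [1 0 0 3; 0 -12/13 -5/13 -19/13; 0 5/13 -12/13 22/13; 0 0 0 1]
T3·…·T1 = [1 0 0 3; 0 12/13 5/13 19/13; 0 5/13 -12/13 22/13; 0 0 0 1]
det M = -1; M⁻¹ = [1 0 0 -3; 0 12/13 5/13 -2; 0 5/13 -12/13 1; 0 0 0 1]
M⁻¹ · (8, 40/13, 73/13)ᵀ = (5, 3, -3)ᵀ

p = (5, 3, -3)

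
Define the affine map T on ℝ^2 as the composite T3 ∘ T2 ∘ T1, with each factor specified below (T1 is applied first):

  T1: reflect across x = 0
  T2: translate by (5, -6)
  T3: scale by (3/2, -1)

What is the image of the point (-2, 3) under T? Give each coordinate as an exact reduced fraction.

T1 reflect across x = 0: (-2, 3) → (2, 3)
T2 translate by (5, -6): (2, 3) → (7, -3)
T3 scale by (3/2, -1): (7, -3) → (21/2, 3)

T(p) = (21/2, 3)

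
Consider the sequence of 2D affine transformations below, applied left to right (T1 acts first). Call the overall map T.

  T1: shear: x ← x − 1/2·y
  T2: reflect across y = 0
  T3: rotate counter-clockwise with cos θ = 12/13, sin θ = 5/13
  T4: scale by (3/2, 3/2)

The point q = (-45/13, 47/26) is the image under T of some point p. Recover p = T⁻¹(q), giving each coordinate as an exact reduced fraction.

T1 = [1 -1/2 0; 0 1 0; 0 0 1]
T2·T1 = [1 -1/2 0; 0 -1 0; 0 0 1]
T3·…·T1 = [12/13 -1/13 0; 5/13 -29/26 0; 0 0 1]
T4·…·T1 = [18/13 -3/26 0; 15/26 -87/52 0; 0 0 1]
det M = -9/4; M⁻¹ = [29/39 -2/39 0; 10/39 -8/13 0; 0 0 1]
M⁻¹ · (-45/13, 47/26)ᵀ = (-8/3, -2)ᵀ

p = (-8/3, -2)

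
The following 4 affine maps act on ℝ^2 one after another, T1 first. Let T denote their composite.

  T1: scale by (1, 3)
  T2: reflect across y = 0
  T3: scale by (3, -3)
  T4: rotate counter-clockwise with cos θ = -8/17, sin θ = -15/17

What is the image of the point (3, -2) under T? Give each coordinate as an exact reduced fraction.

T1 scale by (1, 3): (3, -2) → (3, -6)
T2 reflect across y = 0: (3, -6) → (3, 6)
T3 scale by (3, -3): (3, 6) → (9, -18)
T4 rotate counter-clockwise with cos θ = -8/17, sin θ = -15/17: (9, -18) → (-342/17, 9/17)

T(p) = (-342/17, 9/17)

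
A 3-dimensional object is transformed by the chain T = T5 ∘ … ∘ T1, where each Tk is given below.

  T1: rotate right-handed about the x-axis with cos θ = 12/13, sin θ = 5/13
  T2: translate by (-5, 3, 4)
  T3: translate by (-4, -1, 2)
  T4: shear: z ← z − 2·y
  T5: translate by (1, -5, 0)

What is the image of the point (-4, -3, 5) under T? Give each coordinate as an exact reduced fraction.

T1 rotate right-handed about the x-axis with cos θ = 12/13, sin θ = 5/13: (-4, -3, 5) → (-4, -61/13, 45/13)
T2 translate by (-5, 3, 4): (-4, -61/13, 45/13) → (-9, -22/13, 97/13)
T3 translate by (-4, -1, 2): (-9, -22/13, 97/13) → (-13, -35/13, 123/13)
T4 shear: z ← z − 2·y: (-13, -35/13, 123/13) → (-13, -35/13, 193/13)
T5 translate by (1, -5, 0): (-13, -35/13, 193/13) → (-12, -100/13, 193/13)

T(p) = (-12, -100/13, 193/13)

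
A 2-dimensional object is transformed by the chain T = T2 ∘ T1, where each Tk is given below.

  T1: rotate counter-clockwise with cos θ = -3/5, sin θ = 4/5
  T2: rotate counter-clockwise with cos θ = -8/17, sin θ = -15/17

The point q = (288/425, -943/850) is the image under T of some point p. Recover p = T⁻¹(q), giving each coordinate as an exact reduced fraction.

p = (1/2, -6/5)

T1 = [-3/5 -4/5 0; 4/5 -3/5 0; 0 0 1]
T2·T1 = [84/85 -13/85 0; 13/85 84/85 0; 0 0 1]
det M = 1; M⁻¹ = [84/85 13/85 0; -13/85 84/85 0; 0 0 1]
M⁻¹ · (288/425, -943/850)ᵀ = (1/2, -6/5)ᵀ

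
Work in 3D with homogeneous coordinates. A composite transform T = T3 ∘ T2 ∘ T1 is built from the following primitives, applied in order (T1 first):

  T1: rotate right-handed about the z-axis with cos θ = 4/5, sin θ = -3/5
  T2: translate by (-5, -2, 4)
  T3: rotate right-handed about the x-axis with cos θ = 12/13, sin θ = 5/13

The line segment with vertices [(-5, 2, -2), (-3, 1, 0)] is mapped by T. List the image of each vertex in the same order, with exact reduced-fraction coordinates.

T1 rotate right-handed about the z-axis with cos θ = 4/5, sin θ = -3/5: (-5, 2, -2) → (-14/5, 23/5, -2); (-3, 1, 0) → (-9/5, 13/5, 0)
T2 translate by (-5, -2, 4): (-14/5, 23/5, -2) → (-39/5, 13/5, 2); (-9/5, 13/5, 0) → (-34/5, 3/5, 4)
T3 rotate right-handed about the x-axis with cos θ = 12/13, sin θ = 5/13: (-39/5, 13/5, 2) → (-39/5, 106/65, 37/13); (-34/5, 3/5, 4) → (-34/5, -64/65, 51/13)

image vertices: (-39/5, 106/65, 37/13), (-34/5, -64/65, 51/13)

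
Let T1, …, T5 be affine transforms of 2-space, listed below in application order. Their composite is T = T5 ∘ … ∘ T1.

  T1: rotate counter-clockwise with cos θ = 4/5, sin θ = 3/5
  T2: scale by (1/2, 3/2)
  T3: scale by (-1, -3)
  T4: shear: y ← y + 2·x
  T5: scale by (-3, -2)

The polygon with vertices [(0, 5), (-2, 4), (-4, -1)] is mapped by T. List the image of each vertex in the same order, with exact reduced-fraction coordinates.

image vertices: (-9/2, 30), (-6, 10), (-39/10, -34)

T1 rotate counter-clockwise with cos θ = 4/5, sin θ = 3/5: (0, 5) → (-3, 4); (-2, 4) → (-4, 2); (-4, -1) → (-13/5, -16/5)
T2 scale by (1/2, 3/2): (-3, 4) → (-3/2, 6); (-4, 2) → (-2, 3); (-13/5, -16/5) → (-13/10, -24/5)
T3 scale by (-1, -3): (-3/2, 6) → (3/2, -18); (-2, 3) → (2, -9); (-13/10, -24/5) → (13/10, 72/5)
T4 shear: y ← y + 2·x: (3/2, -18) → (3/2, -15); (2, -9) → (2, -5); (13/10, 72/5) → (13/10, 17)
T5 scale by (-3, -2): (3/2, -15) → (-9/2, 30); (2, -5) → (-6, 10); (13/10, 17) → (-39/10, -34)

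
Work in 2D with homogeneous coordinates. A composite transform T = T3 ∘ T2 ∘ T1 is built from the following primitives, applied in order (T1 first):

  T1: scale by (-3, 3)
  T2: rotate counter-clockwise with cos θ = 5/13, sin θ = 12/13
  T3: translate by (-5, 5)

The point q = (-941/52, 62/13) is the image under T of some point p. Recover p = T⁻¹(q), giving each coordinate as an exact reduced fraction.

T1 = [-3 0 0; 0 3 0; 0 0 1]
T2·T1 = [-15/13 -36/13 0; -36/13 15/13 0; 0 0 1]
T3·…·T1 = [-15/13 -36/13 -5; -36/13 15/13 5; 0 0 1]
det M = -9; M⁻¹ = [-5/39 -4/13 35/39; -4/13 5/39 -85/39; 0 0 1]
M⁻¹ · (-941/52, 62/13)ᵀ = (7/4, 4)ᵀ

p = (7/4, 4)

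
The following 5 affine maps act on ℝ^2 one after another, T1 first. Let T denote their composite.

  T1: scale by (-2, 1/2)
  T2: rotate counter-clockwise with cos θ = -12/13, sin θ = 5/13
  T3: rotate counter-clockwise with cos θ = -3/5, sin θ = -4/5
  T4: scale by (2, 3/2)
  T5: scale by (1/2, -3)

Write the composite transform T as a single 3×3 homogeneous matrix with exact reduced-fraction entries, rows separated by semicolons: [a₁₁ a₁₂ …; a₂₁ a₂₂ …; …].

T1 = [-2 0 0; 0 1/2 0; 0 0 1]
T2·T1 = [24/13 -5/26 0; -10/13 -6/13 0; 0 0 1]
T3·…·T1 = [-112/65 -33/130 0; -66/65 28/65 0; 0 0 1]
T4·…·T1 = [-224/65 -33/65 0; -99/65 42/65 0; 0 0 1]
T5·…·T1 = [-112/65 -33/130 0; 297/65 -126/65 0; 0 0 1]

T = [-112/65 -33/130 0; 297/65 -126/65 0; 0 0 1]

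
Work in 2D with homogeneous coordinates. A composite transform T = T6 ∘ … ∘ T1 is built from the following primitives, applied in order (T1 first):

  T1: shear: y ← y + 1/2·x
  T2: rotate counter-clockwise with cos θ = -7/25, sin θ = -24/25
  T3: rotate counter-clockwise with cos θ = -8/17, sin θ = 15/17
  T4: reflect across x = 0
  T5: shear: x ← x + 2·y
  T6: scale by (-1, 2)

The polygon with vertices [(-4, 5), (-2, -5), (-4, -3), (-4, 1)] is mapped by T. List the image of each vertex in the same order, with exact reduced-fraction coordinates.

T1 shear: y ← y + 1/2·x: (-4, 5) → (-4, 3); (-2, -5) → (-2, -6); (-4, -3) → (-4, -5); (-4, 1) → (-4, -1)
T2 rotate counter-clockwise with cos θ = -7/25, sin θ = -24/25: (-4, 3) → (4, 3); (-2, -6) → (-26/5, 18/5); (-4, -5) → (-92/25, 131/25); (-4, -1) → (4/25, 103/25)
T3 rotate counter-clockwise with cos θ = -8/17, sin θ = 15/17: (4, 3) → (-77/17, 36/17); (-26/5, 18/5) → (-62/85, -534/85); (-92/25, 131/25) → (-1229/425, -2428/425); (4/25, 103/25) → (-1577/425, -764/425)
T4 reflect across x = 0: (-77/17, 36/17) → (77/17, 36/17); (-62/85, -534/85) → (62/85, -534/85); (-1229/425, -2428/425) → (1229/425, -2428/425); (-1577/425, -764/425) → (1577/425, -764/425)
T5 shear: x ← x + 2·y: (77/17, 36/17) → (149/17, 36/17); (62/85, -534/85) → (-1006/85, -534/85); (1229/425, -2428/425) → (-3627/425, -2428/425); (1577/425, -764/425) → (49/425, -764/425)
T6 scale by (-1, 2): (149/17, 36/17) → (-149/17, 72/17); (-1006/85, -534/85) → (1006/85, -1068/85); (-3627/425, -2428/425) → (3627/425, -4856/425); (49/425, -764/425) → (-49/425, -1528/425)

image vertices: (-149/17, 72/17), (1006/85, -1068/85), (3627/425, -4856/425), (-49/425, -1528/425)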